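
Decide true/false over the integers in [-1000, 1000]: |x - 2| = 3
The claim fails at x = 0:
x = 0: LHS = |0 - 2| = |-2| = 2; 2 = 3 — FAILS

Because a single integer refutes it, the statement is false.

Answer: False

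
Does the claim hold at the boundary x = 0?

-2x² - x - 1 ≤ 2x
x = 0: LHS = -2·0² - 0 - 1 = -1, RHS = 2·0 = 0; -1 ≤ 0 — holds

The relation is satisfied at x = 0.

Answer: Yes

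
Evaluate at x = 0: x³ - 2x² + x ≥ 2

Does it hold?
x = 0: LHS = 0³ - 2·0² + 0 = 0; 0 ≥ 2 — FAILS

The relation fails at x = 0, so x = 0 is a counterexample.

Answer: No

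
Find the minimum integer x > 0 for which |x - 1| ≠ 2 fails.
Testing positive integers:
x = 1: LHS = |1 - 1| = |0| = 0; 0 ≠ 2 — holds
x = 2: LHS = |2 - 1| = |1| = 1; 1 ≠ 2 — holds
x = 3: LHS = |3 - 1| = |2| = 2; 2 ≠ 2 — FAILS  ← smallest positive counterexample

Answer: x = 3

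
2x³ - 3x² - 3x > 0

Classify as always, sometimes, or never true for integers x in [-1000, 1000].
Holds at x = 3: LHS = 2·3³ - 3·3² - 3·3 = 18; 18 > 0 — holds
Fails at x = 0: LHS = 2·0³ - 3·0² - 3·0 = 0; 0 > 0 — FAILS
It is satisfied by some integers in the range but not all.

Answer: Sometimes true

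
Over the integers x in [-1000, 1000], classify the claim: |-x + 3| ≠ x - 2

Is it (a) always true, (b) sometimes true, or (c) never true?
Track d = LHS − RHS over the integers in [-1000, 1000]. Equality would need d = 0, but d changes sign only between consecutive integers, jumping over 0:
x = 2: LHS = |-2 + 3| = |1| = 1, RHS = 2 - 2 = 0; 1 ≠ 0 — holds  (d = 1)
x = 3: LHS = |-3 + 3| = |0| = 0, RHS = 3 - 2 = 1; 0 ≠ 1 — holds  (d = -1)
Away from these crossings d keeps a constant sign, and checking every integer in [-1000, 1000] confirms d ≠ 0 throughout. Hence the two sides are never equal, so the relation holds for every integer in [-1000, 1000].

No counterexample exists.

Answer: Always true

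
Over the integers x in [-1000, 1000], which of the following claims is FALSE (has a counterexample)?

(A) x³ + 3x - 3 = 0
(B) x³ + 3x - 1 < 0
(A) x = 0: LHS = 0³ + 3·0 - 3 = -3; -3 = 0 — FAILS
(B) x = 1: LHS = 1³ + 3·1 - 1 = 3; 3 < 0 — FAILS

Answer: Both A and B are false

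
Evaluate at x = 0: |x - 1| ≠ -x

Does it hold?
x = 0: LHS = |0 - 1| = |-1| = 1, RHS = -0 = 0; 1 ≠ 0 — holds

The relation is satisfied at x = 0.

Answer: Yes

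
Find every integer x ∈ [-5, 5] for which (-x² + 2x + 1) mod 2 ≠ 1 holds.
Holds for: {-5, -3, -1, 1, 3, 5}
Fails for: {-4, -2, 0, 2, 4}

Answer: {-5, -3, -1, 1, 3, 5}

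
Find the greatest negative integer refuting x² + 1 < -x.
Testing negative integers from -1 downward:
x = -1: LHS = (-1)² + 1 = 2, RHS = -(-1) = 1; 2 < 1 — FAILS  ← closest negative counterexample to 0

Answer: x = -1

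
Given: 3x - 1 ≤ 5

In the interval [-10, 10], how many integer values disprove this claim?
Counterexamples in [-10, 10]: {3, 4, 5, 6, 7, 8, 9, 10}.

Counting them gives 8 values.

Answer: 8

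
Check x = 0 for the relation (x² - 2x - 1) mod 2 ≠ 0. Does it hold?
x = 0: LHS = (0² - 2·0 - 1) mod 2 = (-1) mod 2 = 1; 1 ≠ 0 — holds

The relation is satisfied at x = 0.

Answer: Yes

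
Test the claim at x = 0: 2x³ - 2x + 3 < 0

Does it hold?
x = 0: LHS = 2·0³ - 2·0 + 3 = 3; 3 < 0 — FAILS

The relation fails at x = 0, so x = 0 is a counterexample.

Answer: No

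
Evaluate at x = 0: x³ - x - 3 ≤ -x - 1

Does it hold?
x = 0: LHS = 0³ - 0 - 3 = -3, RHS = -0 - 1 = -1; -3 ≤ -1 — holds

The relation is satisfied at x = 0.

Answer: Yes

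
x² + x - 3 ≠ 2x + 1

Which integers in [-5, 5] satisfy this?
Track d = LHS − RHS over the integers in [-5, 5]. Equality would need d = 0, but d changes sign only between consecutive integers, jumping over 0:
x = -2: LHS = (-2)² + (-2) - 3 = -1, RHS = 2·(-2) + 1 = -3; -1 ≠ -3 — holds  (d = 2)
x = -1: LHS = (-1)² + (-1) - 3 = -3, RHS = 2·(-1) + 1 = -1; -3 ≠ -1 — holds  (d = -2)
x = 2: LHS = 2² + 2 - 3 = 3, RHS = 2·2 + 1 = 5; 3 ≠ 5 — holds  (d = -2)
x = 3: LHS = 3² + 3 - 3 = 9, RHS = 2·3 + 1 = 7; 9 ≠ 7 — holds  (d = 2)
Away from these crossings d keeps a constant sign, and checking every integer in [-5, 5] confirms d ≠ 0 throughout. Hence the two sides are never equal, so the relation holds for every integer in [-5, 5].

Answer: All integers in [-5, 5]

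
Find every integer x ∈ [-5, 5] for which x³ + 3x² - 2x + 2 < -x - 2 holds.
Holds for: {-5, -4}
Fails for: {-3, -2, -1, 0, 1, 2, 3, 4, 5}

Answer: {-5, -4}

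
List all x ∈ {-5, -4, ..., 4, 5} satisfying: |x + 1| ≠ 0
Holds for: {-5, -4, -3, -2, 0, 1, 2, 3, 4, 5}
Fails for: {-1}

Answer: {-5, -4, -3, -2, 0, 1, 2, 3, 4, 5}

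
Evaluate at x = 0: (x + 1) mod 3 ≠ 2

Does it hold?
x = 0: LHS = (0 + 1) mod 3 = 1 mod 3 = 1; 1 ≠ 2 — holds

The relation is satisfied at x = 0.

Answer: Yes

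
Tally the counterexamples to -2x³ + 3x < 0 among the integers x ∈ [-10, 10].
Counterexamples in [-10, 10]: {-10, -9, -8, -7, -6, -5, -4, -3, -2, 0, 1}.

Counting them gives 11 values.

Answer: 11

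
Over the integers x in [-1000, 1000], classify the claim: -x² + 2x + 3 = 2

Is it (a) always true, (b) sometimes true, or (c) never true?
Track d = LHS − RHS over the integers in [-1000, 1000]. Equality would need d = 0, but d changes sign only between consecutive integers, jumping over 0:
x = -1: LHS = -(-1)² + 2·(-1) + 3 = 0; 0 = 2 — FAILS  (d = -2)
x = 0: LHS = -0² + 2·0 + 3 = 3; 3 = 2 — FAILS  (d = 1)
x = 2: LHS = -2² + 2·2 + 3 = 3; 3 = 2 — FAILS  (d = 1)
x = 3: LHS = -3² + 2·3 + 3 = 0; 0 = 2 — FAILS  (d = -2)
Away from these crossings d keeps a constant sign, and checking every integer in [-1000, 1000] confirms d ≠ 0 throughout. Hence the two sides are never equal, so the claimed relation (=) fails for every integer in [-1000, 1000].

No integer in the range satisfies it.

Answer: Never true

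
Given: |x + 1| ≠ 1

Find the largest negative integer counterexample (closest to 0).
Testing negative integers from -1 downward:
x = -1: LHS = |(-1) + 1| = |0| = 0; 0 ≠ 1 — holds
x = -2: LHS = |(-2) + 1| = |-1| = 1; 1 ≠ 1 — FAILS  ← closest negative counterexample to 0

Answer: x = -2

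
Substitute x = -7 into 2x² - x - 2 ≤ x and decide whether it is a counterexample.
Substitute x = -7 into the relation:
x = -7: LHS = 2·(-7)² - (-7) - 2 = 103; 103 ≤ -7 — FAILS

Since the claim fails at x = -7, this value is a counterexample.

Answer: Yes, x = -7 is a counterexample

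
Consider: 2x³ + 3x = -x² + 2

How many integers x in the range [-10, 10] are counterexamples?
Counterexamples in [-10, 10]: {-10, -9, -8, -7, -6, -5, -4, -3, -2, -1, 0, 1, 2, 3, 4, 5, 6, 7, 8, 9, 10}.

Counting them gives 21 values.

Answer: 21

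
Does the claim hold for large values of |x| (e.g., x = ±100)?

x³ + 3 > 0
x = 100: LHS = 100³ + 3 = 1000003; 1000003 > 0 — holds
x = -100: LHS = (-100)³ + 3 = -999997; -999997 > 0 — FAILS

Answer: Partially: holds for x = 100, fails for x = -100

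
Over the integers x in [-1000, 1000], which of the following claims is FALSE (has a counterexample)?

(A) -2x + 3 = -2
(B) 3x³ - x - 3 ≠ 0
(A) x = 0: LHS = -2·0 + 3 = 3; 3 = -2 — FAILS

(B) Track d = LHS − RHS over the integers in [-1000, 1000]. Equality would need d = 0, but d changes sign only between consecutive integers, jumping over 0:
x = 1: LHS = 3·1³ - 1 - 3 = -1; -1 ≠ 0 — holds  (d = -1)
x = 2: LHS = 3·2³ - 2 - 3 = 19; 19 ≠ 0 — holds  (d = 19)
Away from these crossings d keeps a constant sign, and checking every integer in [-1000, 1000] confirms d ≠ 0 throughout. Hence the two sides are never equal, so the relation holds for every integer in [-1000, 1000].

Only (A) has a counterexample.

Answer: A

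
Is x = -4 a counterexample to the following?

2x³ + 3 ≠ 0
Substitute x = -4 into the relation:
x = -4: LHS = 2·(-4)³ + 3 = -125; -125 ≠ 0 — holds

The relation holds at x = -4, so it is not a counterexample.

Answer: No, x = -4 is not a counterexample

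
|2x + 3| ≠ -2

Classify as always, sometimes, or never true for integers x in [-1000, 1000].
An absolute value is never negative, so the left side is ≥ 0 for every x, while the right side is -2. Tightest case in [-1000, 1000] is x = -1:
x = -1: LHS = |2·(-1) + 3| = |1| = 1; 1 ≠ -2 — holds
Hence LHS − RHS is never 0, i.e. the two sides are never equal, so the relation holds for every integer in [-1000, 1000].

No counterexample exists.

Answer: Always true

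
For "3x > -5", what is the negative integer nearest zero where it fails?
Testing negative integers from -1 downward:
x = -1: LHS = 3·(-1) = -3; -3 > -5 — holds
x = -2: LHS = 3·(-2) = -6; -6 > -5 — FAILS  ← closest negative counterexample to 0

Answer: x = -2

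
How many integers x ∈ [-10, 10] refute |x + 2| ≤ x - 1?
Counterexamples in [-10, 10]: {-10, -9, -8, -7, -6, -5, -4, -3, -2, -1, 0, 1, 2, 3, 4, 5, 6, 7, 8, 9, 10}.

Counting them gives 21 values.

Answer: 21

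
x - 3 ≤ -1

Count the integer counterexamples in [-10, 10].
Counterexamples in [-10, 10]: {3, 4, 5, 6, 7, 8, 9, 10}.

Counting them gives 8 values.

Answer: 8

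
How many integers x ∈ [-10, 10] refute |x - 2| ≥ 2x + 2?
Counterexamples in [-10, 10]: {1, 2, 3, 4, 5, 6, 7, 8, 9, 10}.

Counting them gives 10 values.

Answer: 10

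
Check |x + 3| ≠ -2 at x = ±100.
x = 100: LHS = |100 + 3| = |103| = 103; 103 ≠ -2 — holds
x = -100: LHS = |(-100) + 3| = |-97| = 97; 97 ≠ -2 — holds

Answer: Yes, holds for both x = 100 and x = -100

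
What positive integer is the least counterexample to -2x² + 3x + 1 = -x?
Testing positive integers:
x = 1: LHS = -2·1² + 3·1 + 1 = 2; 2 = -1 — FAILS  ← smallest positive counterexample

Answer: x = 1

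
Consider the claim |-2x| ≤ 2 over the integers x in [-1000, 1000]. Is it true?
The claim fails at x = 2:
x = 2: LHS = |-2·2| = |-4| = 4; 4 ≤ 2 — FAILS

Because a single integer refutes it, the statement is false.

Answer: False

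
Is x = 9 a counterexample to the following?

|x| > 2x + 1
Substitute x = 9 into the relation:
x = 9: LHS = |9| = 9, RHS = 2·9 + 1 = 19; 9 > 19 — FAILS

Since the claim fails at x = 9, this value is a counterexample.

Answer: Yes, x = 9 is a counterexample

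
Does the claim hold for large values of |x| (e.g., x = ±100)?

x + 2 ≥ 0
x = 100: LHS = 100 + 2 = 102; 102 ≥ 0 — holds
x = -100: LHS = (-100) + 2 = -98; -98 ≥ 0 — FAILS

Answer: Partially: holds for x = 100, fails for x = -100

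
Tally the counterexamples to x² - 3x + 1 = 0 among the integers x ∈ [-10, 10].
Counterexamples in [-10, 10]: {-10, -9, -8, -7, -6, -5, -4, -3, -2, -1, 0, 1, 2, 3, 4, 5, 6, 7, 8, 9, 10}.

Counting them gives 21 values.

Answer: 21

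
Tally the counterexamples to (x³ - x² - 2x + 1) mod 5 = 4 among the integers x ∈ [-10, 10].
Counterexamples in [-10, 10]: {-10, -8, -7, -6, -5, -3, -2, -1, 0, 2, 3, 4, 5, 7, 8, 9, 10}.

Counting them gives 17 values.

Answer: 17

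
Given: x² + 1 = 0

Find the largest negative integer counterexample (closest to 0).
Testing negative integers from -1 downward:
x = -1: LHS = (-1)² + 1 = 2; 2 = 0 — FAILS  ← closest negative counterexample to 0

Answer: x = -1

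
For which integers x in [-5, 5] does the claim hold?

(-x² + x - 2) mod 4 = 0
Holds for: {-5, -2, -1, 2, 3}
Fails for: {-4, -3, 0, 1, 4, 5}

Answer: {-5, -2, -1, 2, 3}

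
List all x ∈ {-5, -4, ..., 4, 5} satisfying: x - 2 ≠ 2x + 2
Holds for: {-5, -3, -2, -1, 0, 1, 2, 3, 4, 5}
Fails for: {-4}

Answer: {-5, -3, -2, -1, 0, 1, 2, 3, 4, 5}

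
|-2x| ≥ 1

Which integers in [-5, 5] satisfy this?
Holds for: {-5, -4, -3, -2, -1, 1, 2, 3, 4, 5}
Fails for: {0}

Answer: {-5, -4, -3, -2, -1, 1, 2, 3, 4, 5}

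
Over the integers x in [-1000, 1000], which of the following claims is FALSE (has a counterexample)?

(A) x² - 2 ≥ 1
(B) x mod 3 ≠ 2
(A) x = 0: LHS = 0² - 2 = -2; -2 ≥ 1 — FAILS
(B) x = -1: LHS = (-1) mod 3 = 2; 2 ≠ 2 — FAILS

Answer: Both A and B are false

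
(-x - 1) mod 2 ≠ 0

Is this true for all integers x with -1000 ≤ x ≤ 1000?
The claim fails at x = 1:
x = 1: LHS = (-1 - 1) mod 2 = (-2) mod 2 = 0; 0 ≠ 0 — FAILS

Because a single integer refutes it, the statement is false.

Answer: False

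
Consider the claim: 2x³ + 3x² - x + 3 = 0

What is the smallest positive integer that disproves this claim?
Testing positive integers:
x = 1: LHS = 2·1³ + 3·1² - 1 + 3 = 7; 7 = 0 — FAILS  ← smallest positive counterexample

Answer: x = 1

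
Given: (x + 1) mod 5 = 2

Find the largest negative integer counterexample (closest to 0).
Testing negative integers from -1 downward:
x = -1: LHS = ((-1) + 1) mod 5 = 0 mod 5 = 0; 0 = 2 — FAILS  ← closest negative counterexample to 0

Answer: x = -1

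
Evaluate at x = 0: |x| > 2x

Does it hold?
x = 0: LHS = |0| = 0, RHS = 2·0 = 0; 0 > 0 — FAILS

The relation fails at x = 0, so x = 0 is a counterexample.

Answer: No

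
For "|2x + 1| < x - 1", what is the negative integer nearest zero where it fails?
Testing negative integers from -1 downward:
x = -1: LHS = |2·(-1) + 1| = |-1| = 1, RHS = (-1) - 1 = -2; 1 < -2 — FAILS  ← closest negative counterexample to 0

Answer: x = -1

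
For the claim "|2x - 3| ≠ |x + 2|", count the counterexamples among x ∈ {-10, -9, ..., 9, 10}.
Counterexamples in [-10, 10]: {5}.

Counting them gives 1 values.

Answer: 1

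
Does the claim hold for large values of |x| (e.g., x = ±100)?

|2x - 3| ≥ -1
x = 100: LHS = |2·100 - 3| = |197| = 197; 197 ≥ -1 — holds
x = -100: LHS = |2·(-100) - 3| = |-203| = 203; 203 ≥ -1 — holds

Answer: Yes, holds for both x = 100 and x = -100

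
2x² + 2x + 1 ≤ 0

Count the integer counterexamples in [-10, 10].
Counterexamples in [-10, 10]: {-10, -9, -8, -7, -6, -5, -4, -3, -2, -1, 0, 1, 2, 3, 4, 5, 6, 7, 8, 9, 10}.

Counting them gives 21 values.

Answer: 21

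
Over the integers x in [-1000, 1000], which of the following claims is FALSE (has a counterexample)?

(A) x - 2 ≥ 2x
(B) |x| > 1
(A) x = 0: LHS = 0 - 2 = -2, RHS = 2·0 = 0; -2 ≥ 0 — FAILS
(B) x = 0: LHS = |0| = 0; 0 > 1 — FAILS

Answer: Both A and B are false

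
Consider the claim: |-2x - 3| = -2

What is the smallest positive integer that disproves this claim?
Testing positive integers:
x = 1: LHS = |-2·1 - 3| = |-5| = 5; 5 = -2 — FAILS  ← smallest positive counterexample

Answer: x = 1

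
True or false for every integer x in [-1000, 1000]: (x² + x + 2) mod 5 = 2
The claim fails at x = 1:
x = 1: LHS = (1² + 1 + 2) mod 5 = 4 mod 5 = 4; 4 = 2 — FAILS

Because a single integer refutes it, the statement is false.

Answer: False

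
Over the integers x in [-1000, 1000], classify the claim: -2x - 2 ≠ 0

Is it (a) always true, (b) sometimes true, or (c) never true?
Holds at x = 0: LHS = -2·0 - 2 = -2; -2 ≠ 0 — holds
Fails at x = -1: LHS = -2·(-1) - 2 = 0; 0 ≠ 0 — FAILS
It is satisfied by some integers in the range but not all.

Answer: Sometimes true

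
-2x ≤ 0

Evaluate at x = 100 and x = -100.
x = 100: LHS = -2·100 = -200; -200 ≤ 0 — holds
x = -100: LHS = -2·(-100) = 200; 200 ≤ 0 — FAILS

Answer: Partially: holds for x = 100, fails for x = -100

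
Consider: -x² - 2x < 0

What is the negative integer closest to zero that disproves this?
Testing negative integers from -1 downward:
x = -1: LHS = -(-1)² - 2·(-1) = 1; 1 < 0 — FAILS  ← closest negative counterexample to 0

Answer: x = -1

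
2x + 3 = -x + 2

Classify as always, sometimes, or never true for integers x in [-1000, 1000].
Track d = LHS − RHS over the integers in [-1000, 1000]. Equality would need d = 0, but d changes sign only between consecutive integers, jumping over 0:
x = -1: LHS = 2·(-1) + 3 = 1, RHS = -(-1) + 2 = 3; 1 = 3 — FAILS  (d = -2)
x = 0: LHS = 2·0 + 3 = 3, RHS = -0 + 2 = 2; 3 = 2 — FAILS  (d = 1)
Away from these crossings d keeps a constant sign, and checking every integer in [-1000, 1000] confirms d ≠ 0 throughout. Hence the two sides are never equal, so the claimed relation (=) fails for every integer in [-1000, 1000].

No integer in the range satisfies it.

Answer: Never true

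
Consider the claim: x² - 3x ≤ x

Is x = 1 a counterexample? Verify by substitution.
Substitute x = 1 into the relation:
x = 1: LHS = 1² - 3·1 = -2; -2 ≤ 1 — holds

The claim holds here, so x = 1 is not a counterexample. (A counterexample exists elsewhere, e.g. x = -1.)

Answer: No, x = 1 is not a counterexample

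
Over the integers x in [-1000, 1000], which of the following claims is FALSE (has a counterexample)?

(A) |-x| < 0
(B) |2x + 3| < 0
(A) x = 0: LHS = |-0| = |0| = 0; 0 < 0 — FAILS
(B) x = 0: LHS = |2·0 + 3| = |3| = 3; 3 < 0 — FAILS

Answer: Both A and B are false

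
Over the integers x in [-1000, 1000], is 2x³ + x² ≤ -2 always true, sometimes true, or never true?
Holds at x = -2: LHS = 2·(-2)³ + (-2)² = -12; -12 ≤ -2 — holds
Fails at x = 0: LHS = 2·0³ + 0² = 0; 0 ≤ -2 — FAILS
It is satisfied by some integers in the range but not all.

Answer: Sometimes true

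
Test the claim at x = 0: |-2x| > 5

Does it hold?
x = 0: LHS = |-2·0| = |0| = 0; 0 > 5 — FAILS

The relation fails at x = 0, so x = 0 is a counterexample.

Answer: No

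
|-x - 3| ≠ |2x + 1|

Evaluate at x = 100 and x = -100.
x = 100: LHS = |-100 - 3| = |-103| = 103, RHS = |2·100 + 1| = |201| = 201; 103 ≠ 201 — holds
x = -100: LHS = |-(-100) - 3| = |97| = 97, RHS = |2·(-100) + 1| = |-199| = 199; 97 ≠ 199 — holds

Answer: Yes, holds for both x = 100 and x = -100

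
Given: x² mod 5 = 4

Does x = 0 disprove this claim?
Substitute x = 0 into the relation:
x = 0: LHS = (0²) mod 5 = 0 mod 5 = 0; 0 = 4 — FAILS

Since the claim fails at x = 0, this value is a counterexample.

Answer: Yes, x = 0 is a counterexample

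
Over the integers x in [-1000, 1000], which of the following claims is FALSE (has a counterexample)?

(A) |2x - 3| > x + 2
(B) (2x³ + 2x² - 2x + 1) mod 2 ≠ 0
(A) x = 1: LHS = |2·1 - 3| = |-1| = 1, RHS = 1 + 2 = 3; 1 > 3 — FAILS

(B) For a polynomial with integer coefficients, its value mod 2 depends only on x mod 2, so it suffices to check one representative of each residue class, x = 0, 1:
x = 0: LHS = (2·0³ + 2·0² - 2·0 + 1) mod 2 = 1 mod 2 = 1; 1 ≠ 0 — holds
x = 1: LHS = (2·1³ + 2·1² - 2·1 + 1) mod 2 = 3 mod 2 = 1; 1 ≠ 0 — holds
The relation holds in every residue class, so the relation holds for every integer in [-1000, 1000].

Only (A) has a counterexample.

Answer: A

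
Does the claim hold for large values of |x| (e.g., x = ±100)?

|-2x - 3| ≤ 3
x = 100: LHS = |-2·100 - 3| = |-203| = 203; 203 ≤ 3 — FAILS
x = -100: LHS = |-2·(-100) - 3| = |197| = 197; 197 ≤ 3 — FAILS

Answer: No, fails for both x = 100 and x = -100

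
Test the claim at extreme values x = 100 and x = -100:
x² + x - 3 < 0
x = 100: LHS = 100² + 100 - 3 = 10097; 10097 < 0 — FAILS
x = -100: LHS = (-100)² + (-100) - 3 = 9897; 9897 < 0 — FAILS

Answer: No, fails for both x = 100 and x = -100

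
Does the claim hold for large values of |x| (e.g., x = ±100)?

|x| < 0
x = 100: LHS = |100| = 100; 100 < 0 — FAILS
x = -100: LHS = |-100| = 100; 100 < 0 — FAILS

Answer: No, fails for both x = 100 and x = -100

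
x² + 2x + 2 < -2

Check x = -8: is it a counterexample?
Substitute x = -8 into the relation:
x = -8: LHS = (-8)² + 2·(-8) + 2 = 50; 50 < -2 — FAILS

Since the claim fails at x = -8, this value is a counterexample.

Answer: Yes, x = -8 is a counterexample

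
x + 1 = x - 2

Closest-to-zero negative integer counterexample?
Testing negative integers from -1 downward:
x = -1: LHS = (-1) + 1 = 0, RHS = (-1) - 2 = -3; 0 = -3 — FAILS  ← closest negative counterexample to 0

Answer: x = -1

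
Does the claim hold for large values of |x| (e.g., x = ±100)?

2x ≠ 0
x = 100: LHS = 2·100 = 200; 200 ≠ 0 — holds
x = -100: LHS = 2·(-100) = -200; -200 ≠ 0 — holds

Answer: Yes, holds for both x = 100 and x = -100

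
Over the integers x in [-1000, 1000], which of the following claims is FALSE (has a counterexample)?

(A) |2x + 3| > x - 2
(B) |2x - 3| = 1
(A) Over all integers in [-1000, 1000], LHS − RHS is smallest at x = -1, where it equals 4:
x = -1: LHS = |2·(-1) + 3| = |1| = 1, RHS = (-1) - 2 = -3; 1 > -3 — holds
At the ends of the range:
x = -1000: LHS = |2·(-1000) + 3| = |-1997| = 1997, RHS = (-1000) - 2 = -1002; 1997 > -1002 — holds
x = 1000: LHS = |2·1000 + 3| = |2003| = 2003, RHS = 1000 - 2 = 998; 2003 > 998 — holds
Hence LHS − RHS is never zero or negative, i.e. LHS > RHS throughout, so the relation holds for every integer in [-1000, 1000].

(B) x = 0: LHS = |2·0 - 3| = |-3| = 3; 3 = 1 — FAILS

Only (B) has a counterexample.

Answer: B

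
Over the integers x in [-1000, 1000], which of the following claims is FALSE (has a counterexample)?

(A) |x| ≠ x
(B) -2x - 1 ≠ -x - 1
(A) x = 0: LHS = |0| = 0; 0 ≠ 0 — FAILS
(B) x = 0: LHS = -2·0 - 1 = -1, RHS = -0 - 1 = -1; -1 ≠ -1 — FAILS

Answer: Both A and B are false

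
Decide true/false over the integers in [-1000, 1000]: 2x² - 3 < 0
The claim fails at x = 2:
x = 2: LHS = 2·2² - 3 = 5; 5 < 0 — FAILS

Because a single integer refutes it, the statement is false.

Answer: False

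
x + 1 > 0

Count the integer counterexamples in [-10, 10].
Counterexamples in [-10, 10]: {-10, -9, -8, -7, -6, -5, -4, -3, -2, -1}.

Counting them gives 10 values.

Answer: 10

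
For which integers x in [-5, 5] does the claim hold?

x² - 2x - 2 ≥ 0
Holds for: {-5, -4, -3, -2, -1, 3, 4, 5}
Fails for: {0, 1, 2}

Answer: {-5, -4, -3, -2, -1, 3, 4, 5}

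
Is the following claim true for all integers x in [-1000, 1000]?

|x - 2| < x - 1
The claim fails at x = 0:
x = 0: LHS = |0 - 2| = |-2| = 2, RHS = 0 - 1 = -1; 2 < -1 — FAILS

Because a single integer refutes it, the statement is false.

Answer: False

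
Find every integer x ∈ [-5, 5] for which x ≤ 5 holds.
Over all integers in [-5, 5], LHS − RHS is largest at x = 5, where it equals 0:
x = 5: 5 ≤ 5 — holds
At the ends of the range:
x = -5: -5 ≤ 5 — holds
Hence LHS − RHS is never positive, i.e. LHS ≤ RHS throughout, so the relation holds for every integer in [-5, 5].

Answer: All integers in [-5, 5]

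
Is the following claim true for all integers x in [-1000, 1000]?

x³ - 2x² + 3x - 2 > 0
The claim fails at x = 0:
x = 0: LHS = 0³ - 2·0² + 3·0 - 2 = -2; -2 > 0 — FAILS

Because a single integer refutes it, the statement is false.

Answer: False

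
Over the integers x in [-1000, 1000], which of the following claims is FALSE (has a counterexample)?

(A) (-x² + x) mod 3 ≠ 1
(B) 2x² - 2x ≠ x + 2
(A) x = -1: LHS = (-(-1)² + (-1)) mod 3 = (-2) mod 3 = 1; 1 ≠ 1 — FAILS
(B) x = 2: LHS = 2·2² - 2·2 = 4, RHS = 2 + 2 = 4; 4 ≠ 4 — FAILS

Answer: Both A and B are false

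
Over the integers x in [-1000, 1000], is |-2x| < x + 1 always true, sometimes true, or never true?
Holds at x = 0: LHS = |-2·0| = |0| = 0, RHS = 0 + 1 = 1; 0 < 1 — holds
Fails at x = 1: LHS = |-2·1| = |-2| = 2, RHS = 1 + 1 = 2; 2 < 2 — FAILS
It is satisfied by some integers in the range but not all.

Answer: Sometimes true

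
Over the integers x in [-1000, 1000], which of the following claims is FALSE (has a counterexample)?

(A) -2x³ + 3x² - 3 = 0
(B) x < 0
(A) x = 0: LHS = -2·0³ + 3·0² - 3 = -3; -3 = 0 — FAILS
(B) x = 0: 0 < 0 — FAILS

Answer: Both A and B are false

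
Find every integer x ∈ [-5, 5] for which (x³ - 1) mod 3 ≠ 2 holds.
Holds for: {-5, -4, -2, -1, 1, 2, 4, 5}
Fails for: {-3, 0, 3}

Answer: {-5, -4, -2, -1, 1, 2, 4, 5}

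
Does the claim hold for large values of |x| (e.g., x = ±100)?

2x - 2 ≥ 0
x = 100: LHS = 2·100 - 2 = 198; 198 ≥ 0 — holds
x = -100: LHS = 2·(-100) - 2 = -202; -202 ≥ 0 — FAILS

Answer: Partially: holds for x = 100, fails for x = -100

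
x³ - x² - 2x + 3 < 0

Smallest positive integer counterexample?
Testing positive integers:
x = 1: LHS = 1³ - 1² - 2·1 + 3 = 1; 1 < 0 — FAILS  ← smallest positive counterexample

Answer: x = 1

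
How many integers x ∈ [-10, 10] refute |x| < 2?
Counterexamples in [-10, 10]: {-10, -9, -8, -7, -6, -5, -4, -3, -2, 2, 3, 4, 5, 6, 7, 8, 9, 10}.

Counting them gives 18 values.

Answer: 18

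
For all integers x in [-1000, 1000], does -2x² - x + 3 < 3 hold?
The claim fails at x = 0:
x = 0: LHS = -2·0² - 0 + 3 = 3; 3 < 3 — FAILS

Because a single integer refutes it, the statement is false.

Answer: False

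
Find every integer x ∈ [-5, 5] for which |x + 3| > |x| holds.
Holds for: {-1, 0, 1, 2, 3, 4, 5}
Fails for: {-5, -4, -3, -2}

Answer: {-1, 0, 1, 2, 3, 4, 5}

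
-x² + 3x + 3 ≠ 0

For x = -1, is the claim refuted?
Substitute x = -1 into the relation:
x = -1: LHS = -(-1)² + 3·(-1) + 3 = -1; -1 ≠ 0 — holds

The relation holds at x = -1, so it is not a counterexample.

Answer: No, x = -1 is not a counterexample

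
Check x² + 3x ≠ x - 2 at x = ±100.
x = 100: LHS = 100² + 3·100 = 10300, RHS = 100 - 2 = 98; 10300 ≠ 98 — holds
x = -100: LHS = (-100)² + 3·(-100) = 9700, RHS = (-100) - 2 = -102; 9700 ≠ -102 — holds

Answer: Yes, holds for both x = 100 and x = -100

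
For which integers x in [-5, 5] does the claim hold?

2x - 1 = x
Holds for: {1}
Fails for: {-5, -4, -3, -2, -1, 0, 2, 3, 4, 5}

Answer: {1}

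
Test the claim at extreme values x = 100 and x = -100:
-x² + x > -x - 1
x = 100: LHS = -100² + 100 = -9900, RHS = -100 - 1 = -101; -9900 > -101 — FAILS
x = -100: LHS = -(-100)² + (-100) = -10100, RHS = -(-100) - 1 = 99; -10100 > 99 — FAILS

Answer: No, fails for both x = 100 and x = -100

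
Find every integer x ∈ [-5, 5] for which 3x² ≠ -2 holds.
Over all integers in [-5, 5], LHS − RHS is always positive; it is smallest at x = 0, where it equals 2:
x = 0: LHS = 3·0² = 0; 0 ≠ -2 — holds
At the ends of the range:
x = -5: LHS = 3·(-5)² = 75; 75 ≠ -2 — holds
x = 5: LHS = 3·5² = 75; 75 ≠ -2 — holds
Hence LHS − RHS is never 0, i.e. the two sides are never equal, so the relation holds for every integer in [-5, 5].

Answer: All integers in [-5, 5]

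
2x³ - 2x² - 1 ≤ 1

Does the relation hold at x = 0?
x = 0: LHS = 2·0³ - 2·0² - 1 = -1; -1 ≤ 1 — holds

The relation is satisfied at x = 0.

Answer: Yes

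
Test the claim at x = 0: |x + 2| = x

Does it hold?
x = 0: LHS = |0 + 2| = |2| = 2; 2 = 0 — FAILS

The relation fails at x = 0, so x = 0 is a counterexample.

Answer: No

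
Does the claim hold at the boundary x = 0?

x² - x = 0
x = 0: LHS = 0² - 0 = 0; 0 = 0 — holds

The relation is satisfied at x = 0.

Answer: Yes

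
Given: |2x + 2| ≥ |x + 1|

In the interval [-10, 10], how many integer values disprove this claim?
Over all integers in [-10, 10], LHS − RHS is smallest at x = -1, where it equals 0:
x = -1: LHS = |2·(-1) + 2| = |0| = 0, RHS = |(-1) + 1| = |0| = 0; 0 ≥ 0 — holds
At the ends of the range:
x = -10: LHS = |2·(-10) + 2| = |-18| = 18, RHS = |(-10) + 1| = |-9| = 9; 18 ≥ 9 — holds
x = 10: LHS = |2·10 + 2| = |22| = 22, RHS = |10 + 1| = |11| = 11; 22 ≥ 11 — holds
Hence LHS − RHS is never negative, i.e. LHS ≥ RHS throughout, so the relation holds for every integer in [-10, 10].

No counterexample appears in that range.

Answer: 0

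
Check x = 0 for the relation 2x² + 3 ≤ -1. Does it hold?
x = 0: LHS = 2·0² + 3 = 3; 3 ≤ -1 — FAILS

The relation fails at x = 0, so x = 0 is a counterexample.

Answer: No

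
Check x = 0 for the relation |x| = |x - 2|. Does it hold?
x = 0: LHS = |0| = 0, RHS = |0 - 2| = |-2| = 2; 0 = 2 — FAILS

The relation fails at x = 0, so x = 0 is a counterexample.

Answer: No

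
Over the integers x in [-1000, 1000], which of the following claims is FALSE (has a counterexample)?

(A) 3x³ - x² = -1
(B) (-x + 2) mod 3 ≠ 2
(A) x = 0: LHS = 3·0³ - 0² = 0; 0 = -1 — FAILS
(B) x = 0: LHS = (-0 + 2) mod 3 = 2 mod 3 = 2; 2 ≠ 2 — FAILS

Answer: Both A and B are false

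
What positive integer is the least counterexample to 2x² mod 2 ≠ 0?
Testing positive integers:
x = 1: LHS = (2·1²) mod 2 = 2 mod 2 = 0; 0 ≠ 0 — FAILS  ← smallest positive counterexample

Answer: x = 1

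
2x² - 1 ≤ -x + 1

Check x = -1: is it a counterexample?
Substitute x = -1 into the relation:
x = -1: LHS = 2·(-1)² - 1 = 1, RHS = -(-1) + 1 = 2; 1 ≤ 2 — holds

The claim holds here, so x = -1 is not a counterexample. (A counterexample exists elsewhere, e.g. x = 1.)

Answer: No, x = -1 is not a counterexample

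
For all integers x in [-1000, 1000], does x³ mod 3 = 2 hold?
The claim fails at x = 0:
x = 0: LHS = (0³) mod 3 = 0 mod 3 = 0; 0 = 2 — FAILS

Because a single integer refutes it, the statement is false.

Answer: False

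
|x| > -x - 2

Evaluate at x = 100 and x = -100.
x = 100: LHS = |100| = 100, RHS = -100 - 2 = -102; 100 > -102 — holds
x = -100: LHS = |-100| = 100, RHS = -(-100) - 2 = 98; 100 > 98 — holds

Answer: Yes, holds for both x = 100 and x = -100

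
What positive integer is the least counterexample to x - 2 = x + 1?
Testing positive integers:
x = 1: LHS = 1 - 2 = -1, RHS = 1 + 1 = 2; -1 = 2 — FAILS  ← smallest positive counterexample

Answer: x = 1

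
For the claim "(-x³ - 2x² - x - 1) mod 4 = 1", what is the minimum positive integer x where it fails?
Testing positive integers:
x = 1: LHS = (-1³ - 2·1² - 1 - 1) mod 4 = (-5) mod 4 = 3; 3 = 1 — FAILS  ← smallest positive counterexample

Answer: x = 1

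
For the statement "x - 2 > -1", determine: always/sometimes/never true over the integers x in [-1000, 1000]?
Holds at x = 2: LHS = 2 - 2 = 0; 0 > -1 — holds
Fails at x = 0: LHS = 0 - 2 = -2; -2 > -1 — FAILS
It is satisfied by some integers in the range but not all.

Answer: Sometimes true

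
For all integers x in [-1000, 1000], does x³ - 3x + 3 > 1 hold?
The claim fails at x = 1:
x = 1: LHS = 1³ - 3·1 + 3 = 1; 1 > 1 — FAILS

Because a single integer refutes it, the statement is false.

Answer: False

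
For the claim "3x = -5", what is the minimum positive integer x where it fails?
Testing positive integers:
x = 1: LHS = 3·1 = 3; 3 = -5 — FAILS  ← smallest positive counterexample

Answer: x = 1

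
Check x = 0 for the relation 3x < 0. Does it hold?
x = 0: LHS = 3·0 = 0; 0 < 0 — FAILS

The relation fails at x = 0, so x = 0 is a counterexample.

Answer: No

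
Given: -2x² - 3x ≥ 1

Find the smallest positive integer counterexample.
Testing positive integers:
x = 1: LHS = -2·1² - 3·1 = -5; -5 ≥ 1 — FAILS  ← smallest positive counterexample

Answer: x = 1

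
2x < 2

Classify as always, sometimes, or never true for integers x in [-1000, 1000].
Holds at x = 0: LHS = 2·0 = 0; 0 < 2 — holds
Fails at x = 1: LHS = 2·1 = 2; 2 < 2 — FAILS
It is satisfied by some integers in the range but not all.

Answer: Sometimes true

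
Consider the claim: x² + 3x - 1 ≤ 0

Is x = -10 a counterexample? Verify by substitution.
Substitute x = -10 into the relation:
x = -10: LHS = (-10)² + 3·(-10) - 1 = 69; 69 ≤ 0 — FAILS

Since the claim fails at x = -10, this value is a counterexample.

Answer: Yes, x = -10 is a counterexample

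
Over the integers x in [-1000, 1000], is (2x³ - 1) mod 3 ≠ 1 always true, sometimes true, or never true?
Holds at x = 0: LHS = (2·0³ - 1) mod 3 = (-1) mod 3 = 2; 2 ≠ 1 — holds
Fails at x = 1: LHS = (2·1³ - 1) mod 3 = 1 mod 3 = 1; 1 ≠ 1 — FAILS
It is satisfied by some integers in the range but not all.

Answer: Sometimes true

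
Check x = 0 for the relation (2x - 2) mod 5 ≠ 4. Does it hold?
x = 0: LHS = (2·0 - 2) mod 5 = (-2) mod 5 = 3; 3 ≠ 4 — holds

The relation is satisfied at x = 0.

Answer: Yes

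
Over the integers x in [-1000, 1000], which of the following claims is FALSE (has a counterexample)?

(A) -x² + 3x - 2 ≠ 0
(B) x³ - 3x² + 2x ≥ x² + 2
(A) x = 1: LHS = -1² + 3·1 - 2 = 0; 0 ≠ 0 — FAILS
(B) x = 0: LHS = 0³ - 3·0² + 2·0 = 0, RHS = 0² + 2 = 2; 0 ≥ 2 — FAILS

Answer: Both A and B are false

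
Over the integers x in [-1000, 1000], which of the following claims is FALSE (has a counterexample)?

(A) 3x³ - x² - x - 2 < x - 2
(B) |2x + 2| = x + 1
(A) x = 0: LHS = 3·0³ - 0² - 0 - 2 = -2, RHS = 0 - 2 = -2; -2 < -2 — FAILS
(B) x = 0: LHS = |2·0 + 2| = |2| = 2, RHS = 0 + 1 = 1; 2 = 1 — FAILS

Answer: Both A and B are false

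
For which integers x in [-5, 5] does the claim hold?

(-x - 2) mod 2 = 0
Holds for: {-4, -2, 0, 2, 4}
Fails for: {-5, -3, -1, 1, 3, 5}

Answer: {-4, -2, 0, 2, 4}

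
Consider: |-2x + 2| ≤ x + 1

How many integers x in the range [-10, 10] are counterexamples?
Counterexamples in [-10, 10]: {-10, -9, -8, -7, -6, -5, -4, -3, -2, -1, 0, 4, 5, 6, 7, 8, 9, 10}.

Counting them gives 18 values.

Answer: 18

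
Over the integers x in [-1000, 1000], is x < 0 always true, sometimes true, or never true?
Holds at x = -1: -1 < 0 — holds
Fails at x = 0: 0 < 0 — FAILS
It is satisfied by some integers in the range but not all.

Answer: Sometimes true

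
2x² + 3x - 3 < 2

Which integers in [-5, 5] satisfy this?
Holds for: {-2, -1, 0}
Fails for: {-5, -4, -3, 1, 2, 3, 4, 5}

Answer: {-2, -1, 0}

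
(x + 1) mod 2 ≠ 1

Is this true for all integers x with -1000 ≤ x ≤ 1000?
The claim fails at x = 0:
x = 0: LHS = (0 + 1) mod 2 = 1 mod 2 = 1; 1 ≠ 1 — FAILS

Because a single integer refutes it, the statement is false.

Answer: False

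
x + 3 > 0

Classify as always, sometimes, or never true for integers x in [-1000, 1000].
Holds at x = 0: LHS = 0 + 3 = 3; 3 > 0 — holds
Fails at x = -3: LHS = (-3) + 3 = 0; 0 > 0 — FAILS
It is satisfied by some integers in the range but not all.

Answer: Sometimes true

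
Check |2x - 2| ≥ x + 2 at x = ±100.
x = 100: LHS = |2·100 - 2| = |198| = 198, RHS = 100 + 2 = 102; 198 ≥ 102 — holds
x = -100: LHS = |2·(-100) - 2| = |-202| = 202, RHS = (-100) + 2 = -98; 202 ≥ -98 — holds

Answer: Yes, holds for both x = 100 and x = -100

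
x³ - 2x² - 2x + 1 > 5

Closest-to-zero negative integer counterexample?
Testing negative integers from -1 downward:
x = -1: LHS = (-1)³ - 2·(-1)² - 2·(-1) + 1 = 0; 0 > 5 — FAILS  ← closest negative counterexample to 0

Answer: x = -1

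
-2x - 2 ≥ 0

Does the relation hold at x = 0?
x = 0: LHS = -2·0 - 2 = -2; -2 ≥ 0 — FAILS

The relation fails at x = 0, so x = 0 is a counterexample.

Answer: No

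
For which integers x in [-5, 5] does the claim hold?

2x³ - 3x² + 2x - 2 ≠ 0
Track d = LHS − RHS over the integers in [-5, 5]. Equality would need d = 0, but d changes sign only between consecutive integers, jumping over 0:
x = 1: LHS = 2·1³ - 3·1² + 2·1 - 2 = -1; -1 ≠ 0 — holds  (d = -1)
x = 2: LHS = 2·2³ - 3·2² + 2·2 - 2 = 6; 6 ≠ 0 — holds  (d = 6)
Away from these crossings d keeps a constant sign, and checking every integer in [-5, 5] confirms d ≠ 0 throughout. Hence the two sides are never equal, so the relation holds for every integer in [-5, 5].

Answer: All integers in [-5, 5]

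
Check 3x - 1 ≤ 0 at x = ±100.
x = 100: LHS = 3·100 - 1 = 299; 299 ≤ 0 — FAILS
x = -100: LHS = 3·(-100) - 1 = -301; -301 ≤ 0 — holds

Answer: Partially: fails for x = 100, holds for x = -100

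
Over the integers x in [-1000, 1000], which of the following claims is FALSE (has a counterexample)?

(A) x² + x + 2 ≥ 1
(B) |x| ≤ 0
(A) Over all integers in [-1000, 1000], LHS − RHS is smallest at x = 0, where it equals 1:
x = 0: LHS = 0² + 0 + 2 = 2; 2 ≥ 1 — holds
At the ends of the range:
x = -1000: LHS = (-1000)² + (-1000) + 2 = 999002; 999002 ≥ 1 — holds
x = 1000: LHS = 1000² + 1000 + 2 = 1001002; 1001002 ≥ 1 — holds
Hence LHS − RHS is never negative, i.e. LHS ≥ RHS throughout, so the relation holds for every integer in [-1000, 1000].

(B) x = 1: LHS = |1| = 1; 1 ≤ 0 — FAILS

Only (B) has a counterexample.

Answer: B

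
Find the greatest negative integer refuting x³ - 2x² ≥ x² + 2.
Testing negative integers from -1 downward:
x = -1: LHS = (-1)³ - 2·(-1)² = -3, RHS = (-1)² + 2 = 3; -3 ≥ 3 — FAILS  ← closest negative counterexample to 0

Answer: x = -1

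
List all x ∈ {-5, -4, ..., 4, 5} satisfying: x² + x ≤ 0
Holds for: {-1, 0}
Fails for: {-5, -4, -3, -2, 1, 2, 3, 4, 5}

Answer: {-1, 0}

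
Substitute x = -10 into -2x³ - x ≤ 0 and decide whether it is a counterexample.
Substitute x = -10 into the relation:
x = -10: LHS = -2·(-10)³ - (-10) = 2010; 2010 ≤ 0 — FAILS

Since the claim fails at x = -10, this value is a counterexample.

Answer: Yes, x = -10 is a counterexample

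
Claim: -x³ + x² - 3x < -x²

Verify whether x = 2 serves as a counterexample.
Substitute x = 2 into the relation:
x = 2: LHS = -2³ + 2² - 3·2 = -10, RHS = -2² = -4; -10 < -4 — holds

The claim holds here, so x = 2 is not a counterexample. (A counterexample exists elsewhere, e.g. x = 0.)

Answer: No, x = 2 is not a counterexample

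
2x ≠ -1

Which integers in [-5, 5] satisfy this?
Track d = LHS − RHS over the integers in [-5, 5]. Equality would need d = 0, but d changes sign only between consecutive integers, jumping over 0:
x = -1: LHS = 2·(-1) = -2; -2 ≠ -1 — holds  (d = -1)
x = 0: LHS = 2·0 = 0; 0 ≠ -1 — holds  (d = 1)
Away from these crossings d keeps a constant sign, and checking every integer in [-5, 5] confirms d ≠ 0 throughout. Hence the two sides are never equal, so the relation holds for every integer in [-5, 5].

Answer: All integers in [-5, 5]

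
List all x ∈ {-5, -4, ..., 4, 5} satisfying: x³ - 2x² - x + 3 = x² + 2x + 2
Holds for: {-1}
Fails for: {-5, -4, -3, -2, 0, 1, 2, 3, 4, 5}

Answer: {-1}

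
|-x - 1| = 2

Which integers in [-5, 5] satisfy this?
Holds for: {-3, 1}
Fails for: {-5, -4, -2, -1, 0, 2, 3, 4, 5}

Answer: {-3, 1}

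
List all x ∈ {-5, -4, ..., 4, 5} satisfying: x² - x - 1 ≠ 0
Track d = LHS − RHS over the integers in [-5, 5]. Equality would need d = 0, but d changes sign only between consecutive integers, jumping over 0:
x = -1: LHS = (-1)² - (-1) - 1 = 1; 1 ≠ 0 — holds  (d = 1)
x = 0: LHS = 0² - 0 - 1 = -1; -1 ≠ 0 — holds  (d = -1)
x = 1: LHS = 1² - 1 - 1 = -1; -1 ≠ 0 — holds  (d = -1)
x = 2: LHS = 2² - 2 - 1 = 1; 1 ≠ 0 — holds  (d = 1)
Away from these crossings d keeps a constant sign, and checking every integer in [-5, 5] confirms d ≠ 0 throughout. Hence the two sides are never equal, so the relation holds for every integer in [-5, 5].

Answer: All integers in [-5, 5]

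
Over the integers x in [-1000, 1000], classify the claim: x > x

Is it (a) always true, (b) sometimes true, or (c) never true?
Over all integers in [-1000, 1000], LHS − RHS is largest at x = 0, where it equals 0:
x = 0: 0 > 0 — FAILS
At the ends of the range:
x = -1000: -1000 > -1000 — FAILS
x = 1000: 1000 > 1000 — FAILS
Hence LHS − RHS is never positive, i.e. LHS ≤ RHS throughout, so the claimed relation (>) fails for every integer in [-1000, 1000].

No integer in the range satisfies it.

Answer: Never true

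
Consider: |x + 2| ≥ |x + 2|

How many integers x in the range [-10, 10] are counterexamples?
Over all integers in [-10, 10], LHS − RHS is smallest at x = 0, where it equals 0:
x = 0: LHS = |0 + 2| = |2| = 2, RHS = |0 + 2| = |2| = 2; 2 ≥ 2 — holds
At the ends of the range:
x = -10: LHS = |(-10) + 2| = |-8| = 8, RHS = |(-10) + 2| = |-8| = 8; 8 ≥ 8 — holds
x = 10: LHS = |10 + 2| = |12| = 12, RHS = |10 + 2| = |12| = 12; 12 ≥ 12 — holds
Hence LHS − RHS is never negative, i.e. LHS ≥ RHS throughout, so the relation holds for every integer in [-10, 10].

No counterexample appears in that range.

Answer: 0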